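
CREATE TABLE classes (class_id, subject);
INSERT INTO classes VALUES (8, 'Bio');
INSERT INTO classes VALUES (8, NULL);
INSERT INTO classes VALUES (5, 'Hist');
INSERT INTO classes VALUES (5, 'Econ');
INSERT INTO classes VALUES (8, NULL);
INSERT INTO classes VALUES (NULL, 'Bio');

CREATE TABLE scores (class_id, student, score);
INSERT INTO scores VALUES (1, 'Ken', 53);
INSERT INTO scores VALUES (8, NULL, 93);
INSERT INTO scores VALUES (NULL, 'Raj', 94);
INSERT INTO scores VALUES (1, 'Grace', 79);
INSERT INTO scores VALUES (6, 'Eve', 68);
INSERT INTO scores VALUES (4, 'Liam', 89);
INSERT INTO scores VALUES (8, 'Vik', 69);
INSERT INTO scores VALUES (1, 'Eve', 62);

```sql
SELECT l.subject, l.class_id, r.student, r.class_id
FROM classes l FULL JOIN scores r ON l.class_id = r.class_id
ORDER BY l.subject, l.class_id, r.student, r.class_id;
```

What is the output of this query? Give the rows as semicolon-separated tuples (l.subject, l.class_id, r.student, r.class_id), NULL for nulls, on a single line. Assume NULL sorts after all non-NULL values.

FULL OUTER JOIN keeps every row from both sides; unmatched rows get NULL for the other side's columns.
Matching on l.class_id = r.class_id. A NULL in a compared column never satisfies the condition.
- class_id=8: 2 matching r row(s), so 2 row(s) emitted.
- class_id=8: 2 matching r row(s), so 2 row(s) emitted.
- class_id=5: no r row matches, row kept with r columns NULL.
- class_id=5: no r row matches, row kept with r columns NULL.
- class_id=8: 2 matching r row(s), so 2 row(s) emitted.
- class_id=NULL: no r row matches, row kept with r columns NULL.
- plus 6 unmatched r row(s), each kept with NULL l columns.

(Bio, 8, Vik, 8); (Bio, 8, NULL, 8); (Bio, NULL, NULL, NULL); (Econ, 5, NULL, NULL); (Hist, 5, NULL, NULL); (NULL, 8, Vik, 8); (NULL, 8, Vik, 8); (NULL, 8, NULL, 8); (NULL, 8, NULL, 8); (NULL, NULL, Eve, 1); (NULL, NULL, Eve, 6); (NULL, NULL, Grace, 1); (NULL, NULL, Ken, 1); (NULL, NULL, Liam, 4); (NULL, NULL, Raj, NULL)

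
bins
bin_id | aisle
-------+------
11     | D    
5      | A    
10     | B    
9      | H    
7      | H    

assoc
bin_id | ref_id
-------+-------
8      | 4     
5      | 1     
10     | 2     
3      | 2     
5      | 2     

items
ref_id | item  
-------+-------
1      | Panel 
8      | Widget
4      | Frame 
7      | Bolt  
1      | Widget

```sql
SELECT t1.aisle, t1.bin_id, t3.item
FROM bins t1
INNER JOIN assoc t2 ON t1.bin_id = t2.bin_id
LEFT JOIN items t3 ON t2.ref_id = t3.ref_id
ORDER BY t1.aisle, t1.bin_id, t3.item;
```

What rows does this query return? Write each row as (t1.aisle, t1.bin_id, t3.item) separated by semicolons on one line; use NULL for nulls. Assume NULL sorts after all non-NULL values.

(A, 5, Panel); (A, 5, Widget); (A, 5, NULL); (B, 10, NULL)

Joins associate left-to-right: bins INNER JOIN assoc on bin_id gives 3 intermediate row(s).
Then LEFT JOIN `items t3` on ref_id: each of those 3 rows is kept; rows whose t2.ref_id has no match in t3 get NULL for t3's columns.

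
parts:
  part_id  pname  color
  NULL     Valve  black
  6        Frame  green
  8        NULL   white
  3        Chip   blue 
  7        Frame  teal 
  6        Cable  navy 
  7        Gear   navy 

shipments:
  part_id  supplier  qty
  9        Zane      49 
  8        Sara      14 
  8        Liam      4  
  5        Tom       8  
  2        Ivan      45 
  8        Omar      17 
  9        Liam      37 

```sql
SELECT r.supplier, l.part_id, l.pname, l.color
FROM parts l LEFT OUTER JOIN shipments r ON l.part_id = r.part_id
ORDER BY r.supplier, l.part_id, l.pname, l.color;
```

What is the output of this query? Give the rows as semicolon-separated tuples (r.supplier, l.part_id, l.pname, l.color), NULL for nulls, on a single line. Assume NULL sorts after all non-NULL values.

LEFT JOIN keeps every row from `parts`; unmatched rows get NULL for `shipments`'s columns.
Matching on l.part_id = r.part_id. A NULL in a compared column never satisfies the condition.
- part_id=NULL: no r row matches, row kept with r columns NULL.
- part_id=6: no r row matches, row kept with r columns NULL.
- part_id=8: 3 matching r row(s), so 3 row(s) emitted.
- part_id=3: no r row matches, row kept with r columns NULL.
- part_id=7: no r row matches, row kept with r columns NULL.
- part_id=6: no r row matches, row kept with r columns NULL.
- part_id=7: no r row matches, row kept with r columns NULL.
After projecting and ordering:
r.supplier | l.part_id | l.pname | l.color
Liam | 8 | NULL | white
Omar | 8 | NULL | white
Sara | 8 | NULL | white
NULL | 3 | Chip | blue
NULL | 6 | Cable | navy
NULL | 6 | Frame | green
NULL | 7 | Frame | teal
NULL | 7 | Gear | navy
NULL | NULL | Valve | black

(Liam, 8, NULL, white); (Omar, 8, NULL, white); (Sara, 8, NULL, white); (NULL, 3, Chip, blue); (NULL, 6, Cable, navy); (NULL, 6, Frame, green); (NULL, 7, Frame, teal); (NULL, 7, Gear, navy); (NULL, NULL, Valve, black)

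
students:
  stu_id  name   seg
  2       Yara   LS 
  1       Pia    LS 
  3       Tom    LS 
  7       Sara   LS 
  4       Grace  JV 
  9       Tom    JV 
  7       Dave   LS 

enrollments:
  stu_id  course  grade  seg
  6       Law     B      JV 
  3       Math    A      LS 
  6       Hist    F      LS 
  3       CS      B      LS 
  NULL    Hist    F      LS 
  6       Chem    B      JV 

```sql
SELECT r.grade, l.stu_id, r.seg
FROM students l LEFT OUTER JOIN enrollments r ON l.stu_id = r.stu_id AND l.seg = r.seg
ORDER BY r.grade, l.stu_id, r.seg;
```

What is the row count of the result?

8

LEFT JOIN keeps every row from `students`; unmatched rows get NULL for `enrollments`'s columns.
Matching on l.stu_id = r.stu_id AND l.seg = r.seg. A NULL in a compared column never satisfies the condition.
- l row (stu_id=2, seg=LS): no match → kept, r columns NULL.
- l row (stu_id=1, seg=LS): no match → kept, r columns NULL.
- l row (stu_id=3, seg=LS): matches 2 r row(s) → 2 output row(s).
- l row (stu_id=7, seg=LS): no match → kept, r columns NULL.
- l row (stu_id=4, seg=JV): no match → kept, r columns NULL.
- l row (stu_id=9, seg=JV): no match → kept, r columns NULL.
- l row (stu_id=7, seg=LS): no match → kept, r columns NULL.
Total: 2 matched + 6 padded = 8 rows.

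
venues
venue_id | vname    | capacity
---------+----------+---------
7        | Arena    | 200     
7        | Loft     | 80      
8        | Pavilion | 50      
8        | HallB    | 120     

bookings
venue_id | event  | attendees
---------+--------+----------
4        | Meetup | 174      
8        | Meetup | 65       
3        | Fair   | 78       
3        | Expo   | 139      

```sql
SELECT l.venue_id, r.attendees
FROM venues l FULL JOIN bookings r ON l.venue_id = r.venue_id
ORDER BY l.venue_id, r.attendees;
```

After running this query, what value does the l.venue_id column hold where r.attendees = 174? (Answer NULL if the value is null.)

NULL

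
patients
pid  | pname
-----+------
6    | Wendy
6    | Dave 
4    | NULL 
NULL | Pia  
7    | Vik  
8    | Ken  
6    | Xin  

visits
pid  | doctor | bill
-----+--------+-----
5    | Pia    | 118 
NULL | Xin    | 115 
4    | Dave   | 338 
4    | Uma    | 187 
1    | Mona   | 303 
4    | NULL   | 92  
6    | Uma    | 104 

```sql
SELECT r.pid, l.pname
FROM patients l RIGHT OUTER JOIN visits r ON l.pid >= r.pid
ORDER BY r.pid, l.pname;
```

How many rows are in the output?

35

RIGHT JOIN keeps every row from `visits`; unmatched rows get NULL for `patients`'s columns.
Matching on l.pid >= r.pid. A NULL in a compared column never satisfies the condition.
- l[0] pid=6 → 6 match(es) in r → 6 row(s).
- l[1] pid=6 → 6 match(es) in r → 6 row(s).
- l[2] pid=4 → 4 match(es) in r → 4 row(s).
- l[3] pid=NULL → no match.
- l[4] pid=7 → 6 match(es) in r → 6 row(s).
- l[5] pid=8 → 6 match(es) in r → 6 row(s).
- l[6] pid=6 → 6 match(es) in r → 6 row(s).
- plus 1 unmatched r row(s), each kept with NULL l columns.
Total: 34 matched + 1 padded = 35 rows.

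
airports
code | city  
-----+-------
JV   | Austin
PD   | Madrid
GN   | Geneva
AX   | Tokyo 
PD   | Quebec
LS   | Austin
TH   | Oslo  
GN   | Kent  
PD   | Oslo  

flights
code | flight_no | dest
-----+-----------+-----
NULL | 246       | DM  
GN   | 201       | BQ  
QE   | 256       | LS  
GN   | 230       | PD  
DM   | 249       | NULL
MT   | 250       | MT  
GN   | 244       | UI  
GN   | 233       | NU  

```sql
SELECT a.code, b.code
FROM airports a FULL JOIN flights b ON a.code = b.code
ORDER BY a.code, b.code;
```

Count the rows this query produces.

19

FULL OUTER JOIN keeps every row from both sides; unmatched rows get NULL for the other side's columns.
Matching on a.code = b.code. A NULL in a compared column never satisfies the condition.
Matched pairs: 8; unmatched a rows kept: 7; unmatched b rows kept: 4.
Total: 8 matched + 11 padded = 19 rows.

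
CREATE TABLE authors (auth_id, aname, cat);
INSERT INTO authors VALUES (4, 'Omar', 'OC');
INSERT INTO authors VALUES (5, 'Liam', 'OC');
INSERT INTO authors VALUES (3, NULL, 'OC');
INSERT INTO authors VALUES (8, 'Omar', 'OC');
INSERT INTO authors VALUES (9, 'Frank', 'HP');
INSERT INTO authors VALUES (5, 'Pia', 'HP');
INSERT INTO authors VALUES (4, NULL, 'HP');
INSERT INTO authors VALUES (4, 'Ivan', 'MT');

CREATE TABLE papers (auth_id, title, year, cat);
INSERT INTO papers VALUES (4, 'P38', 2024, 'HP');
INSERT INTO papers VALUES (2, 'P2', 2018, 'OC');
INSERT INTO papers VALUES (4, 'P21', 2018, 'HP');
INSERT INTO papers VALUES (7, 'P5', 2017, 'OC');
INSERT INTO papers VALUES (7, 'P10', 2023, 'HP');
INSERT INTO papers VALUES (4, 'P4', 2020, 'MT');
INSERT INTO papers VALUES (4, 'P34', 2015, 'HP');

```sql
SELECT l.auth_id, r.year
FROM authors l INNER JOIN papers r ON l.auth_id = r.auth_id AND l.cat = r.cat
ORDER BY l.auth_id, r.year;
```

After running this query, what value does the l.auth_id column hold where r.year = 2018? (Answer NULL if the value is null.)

4

INNER JOIN keeps only pairs where the ON condition holds.
Matching on l.auth_id = r.auth_id AND l.cat = r.cat.
- l row (auth_id=4, cat=OC): no match → dropped.
- l row (auth_id=5, cat=OC): no match → dropped.
- l row (auth_id=3, cat=OC): no match → dropped.
- l row (auth_id=8, cat=OC): no match → dropped.
- l row (auth_id=9, cat=HP): no match → dropped.
- l row (auth_id=5, cat=HP): no match → dropped.
- l row (auth_id=4, cat=HP): matches 3 r row(s) → 3 output row(s).
- l row (auth_id=4, cat=MT): matches 1 r row(s) → 1 output row(s).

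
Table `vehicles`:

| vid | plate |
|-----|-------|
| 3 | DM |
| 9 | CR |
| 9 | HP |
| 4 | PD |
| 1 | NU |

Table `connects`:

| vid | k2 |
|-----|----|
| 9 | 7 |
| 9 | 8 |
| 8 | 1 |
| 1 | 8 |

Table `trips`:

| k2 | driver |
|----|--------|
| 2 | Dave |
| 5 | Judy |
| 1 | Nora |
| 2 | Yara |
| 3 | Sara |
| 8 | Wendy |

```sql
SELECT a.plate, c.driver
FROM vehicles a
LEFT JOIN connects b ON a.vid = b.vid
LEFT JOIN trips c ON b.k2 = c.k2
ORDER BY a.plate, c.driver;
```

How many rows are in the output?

7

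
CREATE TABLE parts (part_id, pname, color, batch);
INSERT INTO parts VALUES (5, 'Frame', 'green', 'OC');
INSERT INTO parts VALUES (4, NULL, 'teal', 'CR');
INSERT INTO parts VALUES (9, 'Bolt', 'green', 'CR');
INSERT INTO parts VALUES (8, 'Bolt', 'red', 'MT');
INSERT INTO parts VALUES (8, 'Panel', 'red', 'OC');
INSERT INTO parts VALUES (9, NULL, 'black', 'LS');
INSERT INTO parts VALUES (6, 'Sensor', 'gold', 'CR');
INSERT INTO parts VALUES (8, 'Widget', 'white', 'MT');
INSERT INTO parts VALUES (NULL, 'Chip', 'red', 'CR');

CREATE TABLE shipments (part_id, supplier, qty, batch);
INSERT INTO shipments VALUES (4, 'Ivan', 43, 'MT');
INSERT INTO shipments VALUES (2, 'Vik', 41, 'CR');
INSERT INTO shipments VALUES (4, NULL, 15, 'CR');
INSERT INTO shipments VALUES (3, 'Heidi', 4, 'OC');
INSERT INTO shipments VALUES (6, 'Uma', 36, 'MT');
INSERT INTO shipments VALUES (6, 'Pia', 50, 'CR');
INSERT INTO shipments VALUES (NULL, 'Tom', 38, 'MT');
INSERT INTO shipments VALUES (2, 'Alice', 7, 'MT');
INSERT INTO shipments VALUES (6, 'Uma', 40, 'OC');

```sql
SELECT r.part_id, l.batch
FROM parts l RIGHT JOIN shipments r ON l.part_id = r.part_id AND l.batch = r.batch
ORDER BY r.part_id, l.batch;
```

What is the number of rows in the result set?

9

RIGHT JOIN keeps every row from `shipments`; unmatched rows get NULL for `parts`'s columns.
Matching on l.part_id = r.part_id AND l.batch = r.batch. A NULL in a compared column never satisfies the condition.
Matched pairs: 2; unmatched r rows kept: 7.
Total: 2 matched + 7 padded = 9 rows.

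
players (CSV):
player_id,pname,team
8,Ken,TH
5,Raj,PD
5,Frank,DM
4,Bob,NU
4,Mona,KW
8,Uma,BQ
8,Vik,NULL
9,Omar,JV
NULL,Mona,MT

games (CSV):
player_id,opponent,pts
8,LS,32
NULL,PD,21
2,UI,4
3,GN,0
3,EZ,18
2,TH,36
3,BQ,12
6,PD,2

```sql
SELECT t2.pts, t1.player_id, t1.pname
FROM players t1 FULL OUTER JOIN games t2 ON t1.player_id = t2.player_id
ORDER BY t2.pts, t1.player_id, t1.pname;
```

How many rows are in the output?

16

FULL OUTER JOIN keeps every row from both sides; unmatched rows get NULL for the other side's columns.
Matching on t1.player_id = t2.player_id. A NULL in a compared column never satisfies the condition.
- player_id=8: 1 matching t2 row(s), so 1 row(s) emitted.
- player_id=5: no t2 row matches, row kept with t2 columns NULL.
- player_id=5: no t2 row matches, row kept with t2 columns NULL.
- player_id=4: no t2 row matches, row kept with t2 columns NULL.
- player_id=4: no t2 row matches, row kept with t2 columns NULL.
- player_id=8: 1 matching t2 row(s), so 1 row(s) emitted.
- player_id=8: 1 matching t2 row(s), so 1 row(s) emitted.
- player_id=9: no t2 row matches, row kept with t2 columns NULL.
- player_id=NULL: no t2 row matches, row kept with t2 columns NULL.
- 7 row(s) from t2 found no t1 partner → padded with NULL.
Total: 3 matched + 13 padded = 16 rows.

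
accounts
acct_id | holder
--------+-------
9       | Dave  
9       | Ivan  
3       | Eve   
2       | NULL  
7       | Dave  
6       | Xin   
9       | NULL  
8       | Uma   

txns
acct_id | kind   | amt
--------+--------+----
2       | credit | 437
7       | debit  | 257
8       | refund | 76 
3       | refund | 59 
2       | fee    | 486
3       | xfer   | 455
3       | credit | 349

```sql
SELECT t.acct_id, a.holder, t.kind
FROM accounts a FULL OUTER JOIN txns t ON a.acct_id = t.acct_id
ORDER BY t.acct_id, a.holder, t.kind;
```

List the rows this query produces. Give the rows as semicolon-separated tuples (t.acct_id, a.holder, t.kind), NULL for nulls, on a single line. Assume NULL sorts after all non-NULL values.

(2, NULL, credit); (2, NULL, fee); (3, Eve, credit); (3, Eve, refund); (3, Eve, xfer); (7, Dave, debit); (8, Uma, refund); (NULL, Dave, NULL); (NULL, Ivan, NULL); (NULL, Xin, NULL); (NULL, NULL, NULL)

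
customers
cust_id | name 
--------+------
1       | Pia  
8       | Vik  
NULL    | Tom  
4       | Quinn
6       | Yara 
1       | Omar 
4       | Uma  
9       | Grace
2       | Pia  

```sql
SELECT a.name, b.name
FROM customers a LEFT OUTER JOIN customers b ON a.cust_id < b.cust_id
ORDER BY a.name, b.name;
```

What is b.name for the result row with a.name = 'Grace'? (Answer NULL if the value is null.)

LEFT JOIN keeps every row from `customers a`; unmatched rows get NULL for `customers b`'s columns.
Matching on a.cust_id < b.cust_id. A NULL in a compared column never satisfies the condition.
Matched pairs: 26; unmatched a rows kept: 2.

NULL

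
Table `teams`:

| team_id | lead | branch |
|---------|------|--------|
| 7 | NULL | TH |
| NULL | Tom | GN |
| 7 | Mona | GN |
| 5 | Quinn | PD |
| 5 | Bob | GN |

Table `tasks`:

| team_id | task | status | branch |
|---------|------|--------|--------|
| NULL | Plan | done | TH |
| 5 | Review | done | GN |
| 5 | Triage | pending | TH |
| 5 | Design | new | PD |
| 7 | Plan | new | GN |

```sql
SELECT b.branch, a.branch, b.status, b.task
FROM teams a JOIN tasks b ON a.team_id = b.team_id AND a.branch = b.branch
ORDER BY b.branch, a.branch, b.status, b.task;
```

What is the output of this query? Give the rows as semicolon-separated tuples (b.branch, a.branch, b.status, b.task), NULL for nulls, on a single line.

(GN, GN, done, Review); (GN, GN, new, Plan); (PD, PD, new, Design)

INNER JOIN keeps only pairs where the ON condition holds.
Matching on a.team_id = b.team_id AND a.branch = b.branch. A NULL in a compared column never satisfies the condition.
Matched pairs: 3.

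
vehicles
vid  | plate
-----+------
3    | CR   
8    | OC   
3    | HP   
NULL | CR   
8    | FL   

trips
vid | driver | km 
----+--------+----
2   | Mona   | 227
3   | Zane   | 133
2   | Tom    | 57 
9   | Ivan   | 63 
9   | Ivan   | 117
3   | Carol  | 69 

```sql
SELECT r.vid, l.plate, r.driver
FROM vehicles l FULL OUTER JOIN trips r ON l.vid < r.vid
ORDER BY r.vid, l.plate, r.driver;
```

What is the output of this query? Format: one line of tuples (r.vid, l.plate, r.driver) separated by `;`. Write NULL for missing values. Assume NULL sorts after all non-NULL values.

FULL OUTER JOIN keeps every row from both sides; unmatched rows get NULL for the other side's columns.
Matching on l.vid < r.vid. A NULL in a compared column never satisfies the condition.
- vid=3: 2 matching r row(s), so 2 row(s) emitted.
- vid=8: 2 matching r row(s), so 2 row(s) emitted.
- vid=3: 2 matching r row(s), so 2 row(s) emitted.
- vid=NULL: no r row matches, row kept with r columns NULL.
- vid=8: 2 matching r row(s), so 2 row(s) emitted.
- 4 r row(s) had no l match → kept, l columns NULL.

(2, NULL, Mona); (2, NULL, Tom); (3, NULL, Carol); (3, NULL, Zane); (9, CR, Ivan); (9, CR, Ivan); (9, FL, Ivan); (9, FL, Ivan); (9, HP, Ivan); (9, HP, Ivan); (9, OC, Ivan); (9, OC, Ivan); (NULL, CR, NULL)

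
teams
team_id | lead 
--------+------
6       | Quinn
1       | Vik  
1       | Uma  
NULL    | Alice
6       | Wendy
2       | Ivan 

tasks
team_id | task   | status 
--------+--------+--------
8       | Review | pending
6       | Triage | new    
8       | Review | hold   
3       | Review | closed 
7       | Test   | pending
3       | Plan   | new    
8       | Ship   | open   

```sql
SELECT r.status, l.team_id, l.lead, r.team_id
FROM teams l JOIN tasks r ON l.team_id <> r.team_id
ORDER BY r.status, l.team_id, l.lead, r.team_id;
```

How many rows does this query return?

33

INNER JOIN keeps only pairs where the ON condition holds.
Matching on l.team_id <> r.team_id. A NULL in a compared column never satisfies the condition.
- l row (team_id=6): matches 6 r row(s) → 6 output row(s).
- l row (team_id=1): matches 7 r row(s) → 7 output row(s).
- l row (team_id=1): matches 7 r row(s) → 7 output row(s).
- l row (team_id=NULL): no match → dropped.
- l row (team_id=6): matches 6 r row(s) → 6 output row(s).
- l row (team_id=2): matches 7 r row(s) → 7 output row(s).
Total: 33 rows.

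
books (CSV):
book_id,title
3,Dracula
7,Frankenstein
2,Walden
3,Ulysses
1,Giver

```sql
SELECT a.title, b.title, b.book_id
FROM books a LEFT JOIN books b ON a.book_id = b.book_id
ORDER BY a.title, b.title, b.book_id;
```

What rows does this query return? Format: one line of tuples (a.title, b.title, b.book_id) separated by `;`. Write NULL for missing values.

(Dracula, Dracula, 3); (Dracula, Ulysses, 3); (Frankenstein, Frankenstein, 7); (Giver, Giver, 1); (Ulysses, Dracula, 3); (Ulysses, Ulysses, 3); (Walden, Walden, 2)

LEFT JOIN keeps every row from `books a`; unmatched rows get NULL for `books b`'s columns.
Matching on a.book_id = b.book_id.
Matched pairs: 7; unmatched a rows kept: 0.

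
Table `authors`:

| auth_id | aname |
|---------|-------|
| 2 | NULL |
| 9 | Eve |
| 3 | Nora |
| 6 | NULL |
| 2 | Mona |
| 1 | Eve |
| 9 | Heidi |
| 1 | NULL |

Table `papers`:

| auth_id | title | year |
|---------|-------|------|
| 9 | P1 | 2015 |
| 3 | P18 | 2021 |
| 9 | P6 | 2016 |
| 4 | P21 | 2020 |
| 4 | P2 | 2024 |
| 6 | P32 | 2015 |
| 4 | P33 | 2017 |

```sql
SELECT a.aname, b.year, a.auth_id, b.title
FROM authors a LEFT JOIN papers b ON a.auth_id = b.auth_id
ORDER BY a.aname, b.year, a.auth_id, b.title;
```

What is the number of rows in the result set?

10

LEFT JOIN keeps every row from `authors`; unmatched rows get NULL for `papers`'s columns.
Matching on a.auth_id = b.auth_id.
- a (auth_id=2) has no partner → padded with NULL.
- a (auth_id=9) pairs with 2 row(s) of b.
- a (auth_id=3) pairs with 1 row(s) of b.
- a (auth_id=6) pairs with 1 row(s) of b.
- a (auth_id=2) has no partner → padded with NULL.
- a (auth_id=1) has no partner → padded with NULL.
- a (auth_id=9) pairs with 2 row(s) of b.
- a (auth_id=1) has no partner → padded with NULL.
Total: 6 matched + 4 padded = 10 rows.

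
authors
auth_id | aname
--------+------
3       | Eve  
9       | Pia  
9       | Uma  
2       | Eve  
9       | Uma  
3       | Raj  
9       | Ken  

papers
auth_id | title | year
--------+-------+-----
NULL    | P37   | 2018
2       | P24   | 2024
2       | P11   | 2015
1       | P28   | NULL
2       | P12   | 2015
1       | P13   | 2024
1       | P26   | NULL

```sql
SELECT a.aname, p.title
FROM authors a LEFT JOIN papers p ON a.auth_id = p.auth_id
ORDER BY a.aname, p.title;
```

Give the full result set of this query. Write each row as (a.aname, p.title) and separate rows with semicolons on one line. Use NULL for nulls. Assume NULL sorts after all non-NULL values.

(Eve, P11); (Eve, P12); (Eve, P24); (Eve, NULL); (Ken, NULL); (Pia, NULL); (Raj, NULL); (Uma, NULL); (Uma, NULL)

LEFT JOIN keeps every row from `authors`; unmatched rows get NULL for `papers`'s columns.
Matching on a.auth_id = p.auth_id. A NULL in a compared column never satisfies the condition.
Matched pairs: 3; unmatched a rows kept: 6.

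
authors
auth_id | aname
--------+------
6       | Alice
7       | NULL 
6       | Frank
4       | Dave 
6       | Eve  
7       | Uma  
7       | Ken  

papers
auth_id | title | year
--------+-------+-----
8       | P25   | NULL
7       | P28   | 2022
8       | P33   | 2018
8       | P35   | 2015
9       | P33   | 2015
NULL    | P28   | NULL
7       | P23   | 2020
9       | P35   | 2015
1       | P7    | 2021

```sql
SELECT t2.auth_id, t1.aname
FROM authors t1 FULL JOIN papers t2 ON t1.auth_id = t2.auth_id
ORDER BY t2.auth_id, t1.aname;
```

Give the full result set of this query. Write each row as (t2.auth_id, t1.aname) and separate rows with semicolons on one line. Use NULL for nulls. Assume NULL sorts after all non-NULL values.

FULL OUTER JOIN keeps every row from both sides; unmatched rows get NULL for the other side's columns.
Matching on t1.auth_id = t2.auth_id. A NULL in a compared column never satisfies the condition.
- t1[0] auth_id=6 → no match; kept with NULLs on the t2 side.
- t1[1] auth_id=7 → 2 match(es) in t2 → 2 row(s).
- t1[2] auth_id=6 → no match; kept with NULLs on the t2 side.
- t1[3] auth_id=4 → no match; kept with NULLs on the t2 side.
- t1[4] auth_id=6 → no match; kept with NULLs on the t2 side.
- t1[5] auth_id=7 → 2 match(es) in t2 → 2 row(s).
- t1[6] auth_id=7 → 2 match(es) in t2 → 2 row(s).
- plus 7 unmatched t2 row(s), each kept with NULL t1 columns.

(1, NULL); (7, Ken); (7, Ken); (7, Uma); (7, Uma); (7, NULL); (7, NULL); (8, NULL); (8, NULL); (8, NULL); (9, NULL); (9, NULL); (NULL, Alice); (NULL, Dave); (NULL, Eve); (NULL, Frank); (NULL, NULL)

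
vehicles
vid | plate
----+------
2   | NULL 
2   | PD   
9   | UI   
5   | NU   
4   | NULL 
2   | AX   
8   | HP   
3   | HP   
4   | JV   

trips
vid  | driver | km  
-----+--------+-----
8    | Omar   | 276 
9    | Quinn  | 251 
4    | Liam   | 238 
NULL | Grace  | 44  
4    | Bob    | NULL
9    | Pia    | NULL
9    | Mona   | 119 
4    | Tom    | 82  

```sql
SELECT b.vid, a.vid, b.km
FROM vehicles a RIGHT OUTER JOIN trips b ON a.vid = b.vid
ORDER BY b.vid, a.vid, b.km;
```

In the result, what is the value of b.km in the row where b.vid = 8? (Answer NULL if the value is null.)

RIGHT JOIN keeps every row from `trips`; unmatched rows get NULL for `vehicles`'s columns.
Matching on a.vid = b.vid. A NULL in a compared column never satisfies the condition.
- a row (vid=2): no match.
- a row (vid=2): no match.
- a row (vid=9): matches 3 b row(s) → 3 output row(s).
- a row (vid=5): no match.
- a row (vid=4): matches 3 b row(s) → 3 output row(s).
- a row (vid=2): no match.
- a row (vid=8): matches 1 b row(s) → 1 output row(s).
- a row (vid=3): no match.
- a row (vid=4): matches 3 b row(s) → 3 output row(s).
- 1 row(s) from b found no a partner → padded with NULL.

276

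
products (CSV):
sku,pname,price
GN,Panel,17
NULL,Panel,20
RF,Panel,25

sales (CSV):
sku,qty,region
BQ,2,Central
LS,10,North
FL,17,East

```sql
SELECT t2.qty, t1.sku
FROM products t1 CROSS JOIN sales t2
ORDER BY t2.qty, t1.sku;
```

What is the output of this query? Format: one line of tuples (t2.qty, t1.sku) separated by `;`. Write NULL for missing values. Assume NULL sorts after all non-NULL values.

(2, GN); (2, RF); (2, NULL); (10, GN); (10, RF); (10, NULL); (17, GN); (17, RF); (17, NULL)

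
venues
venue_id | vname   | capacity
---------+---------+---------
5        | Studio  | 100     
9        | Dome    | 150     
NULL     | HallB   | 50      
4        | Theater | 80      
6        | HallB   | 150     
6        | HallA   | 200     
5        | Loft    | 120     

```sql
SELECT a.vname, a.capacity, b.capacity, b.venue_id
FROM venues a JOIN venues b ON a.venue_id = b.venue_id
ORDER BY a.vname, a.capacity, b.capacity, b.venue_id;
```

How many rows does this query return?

10

INNER JOIN keeps only pairs where the ON condition holds.
Matching on a.venue_id = b.venue_id. A NULL in a compared column never satisfies the condition.
Matched pairs: 10.
Total: 10 rows.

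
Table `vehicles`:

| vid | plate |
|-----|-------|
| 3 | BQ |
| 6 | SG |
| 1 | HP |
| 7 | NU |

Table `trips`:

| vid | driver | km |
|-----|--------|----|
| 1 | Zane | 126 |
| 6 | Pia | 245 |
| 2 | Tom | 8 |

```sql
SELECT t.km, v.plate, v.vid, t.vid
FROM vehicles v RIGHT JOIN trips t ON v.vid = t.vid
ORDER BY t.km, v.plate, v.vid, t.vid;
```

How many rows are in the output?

RIGHT JOIN keeps every row from `trips`; unmatched rows get NULL for `vehicles`'s columns.
Matching on v.vid = t.vid.
- vid=3: no matching t row.
- vid=6: 1 matching t row(s), so 1 row(s) emitted.
- vid=1: 1 matching t row(s), so 1 row(s) emitted.
- vid=7: no matching t row.
- 1 t row(s) had no v match → kept, v columns NULL.
Total: 2 matched + 1 padded = 3 rows.

3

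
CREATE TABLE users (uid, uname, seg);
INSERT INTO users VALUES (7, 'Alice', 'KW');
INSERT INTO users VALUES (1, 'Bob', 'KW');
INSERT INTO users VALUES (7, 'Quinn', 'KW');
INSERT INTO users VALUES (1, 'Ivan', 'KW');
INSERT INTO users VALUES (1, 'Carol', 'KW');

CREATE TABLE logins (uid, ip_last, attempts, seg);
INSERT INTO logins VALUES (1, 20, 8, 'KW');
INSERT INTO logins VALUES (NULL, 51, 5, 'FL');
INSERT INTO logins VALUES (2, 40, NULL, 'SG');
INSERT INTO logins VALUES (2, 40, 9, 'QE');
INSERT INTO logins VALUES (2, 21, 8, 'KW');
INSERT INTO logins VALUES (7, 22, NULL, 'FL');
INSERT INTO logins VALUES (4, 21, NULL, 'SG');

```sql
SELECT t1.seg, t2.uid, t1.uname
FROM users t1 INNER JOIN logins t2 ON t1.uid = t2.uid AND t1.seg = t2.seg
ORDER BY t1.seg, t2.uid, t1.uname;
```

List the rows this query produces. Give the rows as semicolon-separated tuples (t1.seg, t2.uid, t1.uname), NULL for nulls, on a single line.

INNER JOIN keeps only pairs where the ON condition holds.
Matching on t1.uid = t2.uid AND t1.seg = t2.seg. A NULL in a compared column never satisfies the condition.
- t1 (uid=7, seg=KW) has no partner → excluded.
- t1 (uid=1, seg=KW) pairs with 1 row(s) of t2.
- t1 (uid=7, seg=KW) has no partner → excluded.
- t1 (uid=1, seg=KW) pairs with 1 row(s) of t2.
- t1 (uid=1, seg=KW) pairs with 1 row(s) of t2.
After projecting and ordering:
t1.seg | t2.uid | t1.uname
KW | 1 | Bob
KW | 1 | Carol
KW | 1 | Ivan

(KW, 1, Bob); (KW, 1, Carol); (KW, 1, Ivan)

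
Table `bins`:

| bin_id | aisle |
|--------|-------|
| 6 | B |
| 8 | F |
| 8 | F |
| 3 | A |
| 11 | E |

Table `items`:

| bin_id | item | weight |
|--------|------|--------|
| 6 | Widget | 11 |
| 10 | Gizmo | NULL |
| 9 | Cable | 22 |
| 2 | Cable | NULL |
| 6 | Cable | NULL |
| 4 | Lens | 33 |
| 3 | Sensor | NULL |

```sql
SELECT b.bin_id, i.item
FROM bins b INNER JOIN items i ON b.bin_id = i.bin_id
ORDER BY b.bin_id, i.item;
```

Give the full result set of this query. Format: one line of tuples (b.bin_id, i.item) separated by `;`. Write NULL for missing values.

(3, Sensor); (6, Cable); (6, Widget)

INNER JOIN keeps only pairs where the ON condition holds.
Matching on b.bin_id = i.bin_id.
- b[0] bin_id=6 → 2 match(es) in i → 2 row(s).
- b[1] bin_id=8 → no match; dropped.
- b[2] bin_id=8 → no match; dropped.
- b[3] bin_id=3 → 1 match(es) in i → 1 row(s).
- b[4] bin_id=11 → no match; dropped.
After projecting and ordering:
b.bin_id | i.item
3 | Sensor
6 | Cable
6 | Widget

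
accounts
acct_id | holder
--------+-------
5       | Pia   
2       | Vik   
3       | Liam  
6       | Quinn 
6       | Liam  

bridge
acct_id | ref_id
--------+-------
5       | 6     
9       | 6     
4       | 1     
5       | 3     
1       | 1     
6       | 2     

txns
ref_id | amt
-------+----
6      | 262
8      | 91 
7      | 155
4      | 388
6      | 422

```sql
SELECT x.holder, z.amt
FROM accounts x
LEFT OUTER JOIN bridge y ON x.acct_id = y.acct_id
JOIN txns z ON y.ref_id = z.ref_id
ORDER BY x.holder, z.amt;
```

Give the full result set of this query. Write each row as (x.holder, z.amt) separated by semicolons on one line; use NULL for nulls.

Joins associate left-to-right: accounts LEFT JOIN bridge on acct_id gives 6 intermediate row(s).
Then INNER JOIN `txns z` on ref_id: keep only rows whose y.ref_id appears in z.

(Pia, 262); (Pia, 422)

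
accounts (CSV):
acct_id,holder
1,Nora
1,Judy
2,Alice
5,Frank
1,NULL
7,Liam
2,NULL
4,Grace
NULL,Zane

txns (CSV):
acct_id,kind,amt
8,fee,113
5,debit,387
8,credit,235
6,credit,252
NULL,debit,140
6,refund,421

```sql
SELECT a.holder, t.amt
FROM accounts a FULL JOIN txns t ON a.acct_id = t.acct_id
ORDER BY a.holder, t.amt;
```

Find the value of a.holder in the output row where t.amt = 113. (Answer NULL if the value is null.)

FULL OUTER JOIN keeps every row from both sides; unmatched rows get NULL for the other side's columns.
Matching on a.acct_id = t.acct_id. A NULL in a compared column never satisfies the condition.
- a[0] acct_id=1 → no match; kept with NULLs on the t side.
- a[1] acct_id=1 → no match; kept with NULLs on the t side.
- a[2] acct_id=2 → no match; kept with NULLs on the t side.
- a[3] acct_id=5 → 1 match(es) in t → 1 row(s).
- a[4] acct_id=1 → no match; kept with NULLs on the t side.
- a[5] acct_id=7 → no match; kept with NULLs on the t side.
- a[6] acct_id=2 → no match; kept with NULLs on the t side.
- a[7] acct_id=4 → no match; kept with NULLs on the t side.
- a[8] acct_id=NULL → no match; kept with NULLs on the t side.
- 5 row(s) from t found no a partner → padded with NULL.

NULL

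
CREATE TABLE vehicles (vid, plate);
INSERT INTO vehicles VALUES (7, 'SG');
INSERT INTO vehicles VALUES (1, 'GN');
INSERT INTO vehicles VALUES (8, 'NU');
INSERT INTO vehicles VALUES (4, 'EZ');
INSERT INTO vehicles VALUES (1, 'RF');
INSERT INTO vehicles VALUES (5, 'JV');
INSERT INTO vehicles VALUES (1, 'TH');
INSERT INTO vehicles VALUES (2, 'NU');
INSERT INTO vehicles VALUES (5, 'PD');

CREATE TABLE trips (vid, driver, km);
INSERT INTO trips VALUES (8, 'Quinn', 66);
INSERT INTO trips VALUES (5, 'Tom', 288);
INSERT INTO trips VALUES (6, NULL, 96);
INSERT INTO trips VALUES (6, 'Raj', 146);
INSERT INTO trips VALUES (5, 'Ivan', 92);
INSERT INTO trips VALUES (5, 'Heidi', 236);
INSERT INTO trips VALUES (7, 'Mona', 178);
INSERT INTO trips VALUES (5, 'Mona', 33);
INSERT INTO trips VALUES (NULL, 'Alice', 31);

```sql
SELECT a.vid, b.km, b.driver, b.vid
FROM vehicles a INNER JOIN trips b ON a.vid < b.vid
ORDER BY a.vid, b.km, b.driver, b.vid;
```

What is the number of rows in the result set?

49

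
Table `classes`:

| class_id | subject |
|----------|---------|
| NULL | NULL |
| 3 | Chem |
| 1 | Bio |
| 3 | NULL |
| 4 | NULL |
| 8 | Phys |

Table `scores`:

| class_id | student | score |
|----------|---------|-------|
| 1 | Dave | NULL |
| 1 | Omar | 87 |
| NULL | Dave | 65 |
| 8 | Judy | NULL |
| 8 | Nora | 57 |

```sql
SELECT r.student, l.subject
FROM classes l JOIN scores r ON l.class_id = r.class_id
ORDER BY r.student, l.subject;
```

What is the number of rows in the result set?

INNER JOIN keeps only pairs where the ON condition holds.
Matching on l.class_id = r.class_id. A NULL in a compared column never satisfies the condition.
- l (class_id=NULL) has no partner → excluded.
- l (class_id=3) has no partner → excluded.
- l (class_id=1) pairs with 2 row(s) of r.
- l (class_id=3) has no partner → excluded.
- l (class_id=4) has no partner → excluded.
- l (class_id=8) pairs with 2 row(s) of r.
Total: 4 rows.

4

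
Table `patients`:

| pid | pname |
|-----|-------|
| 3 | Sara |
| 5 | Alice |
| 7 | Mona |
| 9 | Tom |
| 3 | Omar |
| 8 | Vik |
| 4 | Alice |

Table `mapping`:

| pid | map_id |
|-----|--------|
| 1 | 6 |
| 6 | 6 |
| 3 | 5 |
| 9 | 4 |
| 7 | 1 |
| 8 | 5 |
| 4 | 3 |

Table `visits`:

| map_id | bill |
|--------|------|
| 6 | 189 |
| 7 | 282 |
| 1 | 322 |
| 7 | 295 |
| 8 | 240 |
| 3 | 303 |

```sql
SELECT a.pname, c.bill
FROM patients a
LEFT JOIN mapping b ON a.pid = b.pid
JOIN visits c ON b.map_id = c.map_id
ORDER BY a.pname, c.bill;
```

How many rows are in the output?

2

Evaluate left to right. First `patients a LEFT JOIN mapping b` on pid: 7 row(s).
Then INNER JOIN `visits c` on map_id: keep only rows whose b.map_id appears in c.
Result: 2 row(s).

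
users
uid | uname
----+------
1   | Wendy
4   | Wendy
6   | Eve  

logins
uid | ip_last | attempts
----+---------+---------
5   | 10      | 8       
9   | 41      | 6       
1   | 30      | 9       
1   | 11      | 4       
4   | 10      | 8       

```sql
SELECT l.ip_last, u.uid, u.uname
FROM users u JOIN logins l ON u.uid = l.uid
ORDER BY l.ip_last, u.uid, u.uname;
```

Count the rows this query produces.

3

INNER JOIN keeps only pairs where the ON condition holds.
Matching on u.uid = l.uid.
- u (uid=1) pairs with 2 row(s) of l.
- u (uid=4) pairs with 1 row(s) of l.
- u (uid=6) has no partner → excluded.
Total: 3 rows.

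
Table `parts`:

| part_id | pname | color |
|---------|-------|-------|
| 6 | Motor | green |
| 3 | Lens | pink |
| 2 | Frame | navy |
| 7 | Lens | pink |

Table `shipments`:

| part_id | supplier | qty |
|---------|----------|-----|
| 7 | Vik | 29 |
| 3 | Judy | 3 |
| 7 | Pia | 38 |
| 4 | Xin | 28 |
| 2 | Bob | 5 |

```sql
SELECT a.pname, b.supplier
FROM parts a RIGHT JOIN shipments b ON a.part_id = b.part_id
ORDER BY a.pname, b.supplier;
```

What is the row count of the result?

5

RIGHT JOIN keeps every row from `shipments`; unmatched rows get NULL for `parts`'s columns.
Matching on a.part_id = b.part_id.
Matched pairs: 4; unmatched b rows kept: 1.
Total: 4 matched + 1 padded = 5 rows.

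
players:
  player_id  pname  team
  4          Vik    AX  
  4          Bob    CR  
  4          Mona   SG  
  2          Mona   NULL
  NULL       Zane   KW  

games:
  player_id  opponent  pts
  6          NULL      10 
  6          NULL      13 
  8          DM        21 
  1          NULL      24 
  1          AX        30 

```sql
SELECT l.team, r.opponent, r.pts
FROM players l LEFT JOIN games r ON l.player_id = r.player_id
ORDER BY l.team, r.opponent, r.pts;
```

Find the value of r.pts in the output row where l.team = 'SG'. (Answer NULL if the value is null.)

LEFT JOIN keeps every row from `players`; unmatched rows get NULL for `games`'s columns.
Matching on l.player_id = r.player_id. A NULL in a compared column never satisfies the condition.
Matched pairs: 0; unmatched l rows kept: 5.

NULL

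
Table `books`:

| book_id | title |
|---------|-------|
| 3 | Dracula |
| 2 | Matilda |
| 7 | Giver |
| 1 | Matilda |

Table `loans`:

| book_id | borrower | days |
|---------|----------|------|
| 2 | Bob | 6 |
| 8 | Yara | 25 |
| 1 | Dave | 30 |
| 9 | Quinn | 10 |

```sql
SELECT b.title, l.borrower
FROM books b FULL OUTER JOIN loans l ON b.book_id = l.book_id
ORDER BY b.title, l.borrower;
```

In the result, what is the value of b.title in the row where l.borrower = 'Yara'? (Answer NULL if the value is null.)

NULL

FULL OUTER JOIN keeps every row from both sides; unmatched rows get NULL for the other side's columns.
Matching on b.book_id = l.book_id.
- b[0] book_id=3 → no match; kept with NULLs on the l side.
- b[1] book_id=2 → 1 match(es) in l → 1 row(s).
- b[2] book_id=7 → no match; kept with NULLs on the l side.
- b[3] book_id=1 → 1 match(es) in l → 1 row(s).
- 2 l row(s) had no b match → kept, b columns NULL.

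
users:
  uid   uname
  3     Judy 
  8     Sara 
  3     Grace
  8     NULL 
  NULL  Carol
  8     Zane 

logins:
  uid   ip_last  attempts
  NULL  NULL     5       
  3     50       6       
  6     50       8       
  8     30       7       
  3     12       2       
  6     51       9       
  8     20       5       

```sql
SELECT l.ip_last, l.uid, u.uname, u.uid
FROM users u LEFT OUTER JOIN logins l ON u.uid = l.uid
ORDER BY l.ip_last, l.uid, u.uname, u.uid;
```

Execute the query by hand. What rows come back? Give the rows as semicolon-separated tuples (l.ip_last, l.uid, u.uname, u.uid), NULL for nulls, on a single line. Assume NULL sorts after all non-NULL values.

LEFT JOIN keeps every row from `users`; unmatched rows get NULL for `logins`'s columns.
Matching on u.uid = l.uid. A NULL in a compared column never satisfies the condition.
Matched pairs: 10; unmatched u rows kept: 1.

(12, 3, Grace, 3); (12, 3, Judy, 3); (20, 8, Sara, 8); (20, 8, Zane, 8); (20, 8, NULL, 8); (30, 8, Sara, 8); (30, 8, Zane, 8); (30, 8, NULL, 8); (50, 3, Grace, 3); (50, 3, Judy, 3); (NULL, NULL, Carol, NULL)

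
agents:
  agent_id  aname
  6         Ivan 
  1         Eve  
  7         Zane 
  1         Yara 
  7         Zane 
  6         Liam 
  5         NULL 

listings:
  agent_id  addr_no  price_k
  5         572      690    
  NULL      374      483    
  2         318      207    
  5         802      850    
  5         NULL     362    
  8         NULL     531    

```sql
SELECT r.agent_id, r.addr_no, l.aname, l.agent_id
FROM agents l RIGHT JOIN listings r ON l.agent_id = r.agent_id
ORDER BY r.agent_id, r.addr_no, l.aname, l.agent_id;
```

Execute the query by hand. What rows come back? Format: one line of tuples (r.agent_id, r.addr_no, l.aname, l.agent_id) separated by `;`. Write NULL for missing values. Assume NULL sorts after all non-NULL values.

RIGHT JOIN keeps every row from `listings`; unmatched rows get NULL for `agents`'s columns.
Matching on l.agent_id = r.agent_id. A NULL in a compared column never satisfies the condition.
- agent_id=6: no matching r row.
- agent_id=1: no matching r row.
- agent_id=7: no matching r row.
- agent_id=1: no matching r row.
- agent_id=7: no matching r row.
- agent_id=6: no matching r row.
- agent_id=5: 3 matching r row(s), so 3 row(s) emitted.
- plus 3 unmatched r row(s), each kept with NULL l columns.
After projecting and ordering:
r.agent_id | r.addr_no | l.aname | l.agent_id
2 | 318 | NULL | NULL
5 | 572 | NULL | 5
5 | 802 | NULL | 5
5 | NULL | NULL | 5
8 | NULL | NULL | NULL
NULL | 374 | NULL | NULL

(2, 318, NULL, NULL); (5, 572, NULL, 5); (5, 802, NULL, 5); (5, NULL, NULL, 5); (8, NULL, NULL, NULL); (NULL, 374, NULL, NULL)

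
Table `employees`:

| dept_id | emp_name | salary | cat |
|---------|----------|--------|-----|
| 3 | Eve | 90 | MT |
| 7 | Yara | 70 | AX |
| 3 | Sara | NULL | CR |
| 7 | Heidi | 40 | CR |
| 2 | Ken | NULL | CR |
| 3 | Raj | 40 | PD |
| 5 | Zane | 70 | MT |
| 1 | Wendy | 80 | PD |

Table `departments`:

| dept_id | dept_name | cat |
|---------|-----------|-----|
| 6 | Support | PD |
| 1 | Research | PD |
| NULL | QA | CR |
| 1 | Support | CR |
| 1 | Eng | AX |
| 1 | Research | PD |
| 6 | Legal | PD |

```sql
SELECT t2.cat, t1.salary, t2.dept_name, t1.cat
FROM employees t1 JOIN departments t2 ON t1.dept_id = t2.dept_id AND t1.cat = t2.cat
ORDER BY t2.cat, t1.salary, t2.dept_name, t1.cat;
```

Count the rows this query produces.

INNER JOIN keeps only pairs where the ON condition holds.
Matching on t1.dept_id = t2.dept_id AND t1.cat = t2.cat. A NULL in a compared column never satisfies the condition.
- t1 (dept_id=3, cat=MT) has no partner → excluded.
- t1 (dept_id=7, cat=AX) has no partner → excluded.
- t1 (dept_id=3, cat=CR) has no partner → excluded.
- t1 (dept_id=7, cat=CR) has no partner → excluded.
- t1 (dept_id=2, cat=CR) has no partner → excluded.
- t1 (dept_id=3, cat=PD) has no partner → excluded.
- t1 (dept_id=5, cat=MT) has no partner → excluded.
- t1 (dept_id=1, cat=PD) pairs with 2 row(s) of t2.
Total: 2 rows.

2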